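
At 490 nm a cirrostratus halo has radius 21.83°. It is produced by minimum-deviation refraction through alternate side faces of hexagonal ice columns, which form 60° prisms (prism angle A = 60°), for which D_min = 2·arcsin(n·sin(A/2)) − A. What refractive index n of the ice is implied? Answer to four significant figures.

Rearranging: n = sin((D_min + A)/2) / sin(A/2).
(D_min + A)/2 = (21.83° + 60°)/2 = 40.915°.
n = sin 40.915° / sin 30° = 0.6549 / 0.5000 = 1.3099.

1.310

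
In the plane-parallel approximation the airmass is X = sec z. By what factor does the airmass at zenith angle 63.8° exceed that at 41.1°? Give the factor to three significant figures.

X(63.8°)/X(41.1°) = sec 63.8° / sec 41.1° = cos 41.1° / cos 63.8° = 0.7536/0.4415 = 1.7068.

1.71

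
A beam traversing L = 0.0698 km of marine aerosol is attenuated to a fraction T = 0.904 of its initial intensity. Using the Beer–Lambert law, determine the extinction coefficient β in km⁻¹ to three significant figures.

Beer–Lambert: T = exp(−βL) ⇒ β = −ln(T)/L = −ln(0.904)/0.0698 = 0.1009/0.0698 = 1.446 km⁻¹.

1.45 km⁻¹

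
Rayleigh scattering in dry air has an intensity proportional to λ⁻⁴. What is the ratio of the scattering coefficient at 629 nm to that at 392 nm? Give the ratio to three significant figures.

0.151

Rayleigh scattering ∝ λ⁻⁴, so the ratio of coefficients is the inverse fourth power of the wavelength ratio.
σ(629)/σ(392) = (392/629)⁴ = (0.6232)⁴ = 0.1508.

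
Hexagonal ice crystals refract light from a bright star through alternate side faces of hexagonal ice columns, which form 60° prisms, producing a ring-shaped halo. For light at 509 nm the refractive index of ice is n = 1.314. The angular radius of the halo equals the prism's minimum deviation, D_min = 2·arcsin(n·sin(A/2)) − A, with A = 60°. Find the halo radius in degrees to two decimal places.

n·sin(A/2) = 1.314 × sin 30° = 1.314 × 0.5000 = 0.6570.
D_min = 2·arcsin(0.6570) − 60° = 2 × 41.071° − 60° = 22.143°.

22.14°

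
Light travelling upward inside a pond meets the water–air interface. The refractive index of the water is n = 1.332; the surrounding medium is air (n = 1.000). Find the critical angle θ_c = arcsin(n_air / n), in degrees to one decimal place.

sin θ_c = n_air / n = 1.000 / 1.332 = 0.7508.
θ_c = arcsin(0.7508) = 48.66°.

48.7°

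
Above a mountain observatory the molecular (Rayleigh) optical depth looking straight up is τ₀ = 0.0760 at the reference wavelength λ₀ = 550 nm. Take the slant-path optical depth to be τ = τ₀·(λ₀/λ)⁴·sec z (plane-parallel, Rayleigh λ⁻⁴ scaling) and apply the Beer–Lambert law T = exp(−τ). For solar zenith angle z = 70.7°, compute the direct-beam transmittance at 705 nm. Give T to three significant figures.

0.918

sec 70.7° = 3.0256.
τ = 0.0760 × (550/705)⁴ × 3.0256 = 0.0760 × 0.3704 × 3.0256 = 0.0852.
T = exp(−0.0852) = 0.9184.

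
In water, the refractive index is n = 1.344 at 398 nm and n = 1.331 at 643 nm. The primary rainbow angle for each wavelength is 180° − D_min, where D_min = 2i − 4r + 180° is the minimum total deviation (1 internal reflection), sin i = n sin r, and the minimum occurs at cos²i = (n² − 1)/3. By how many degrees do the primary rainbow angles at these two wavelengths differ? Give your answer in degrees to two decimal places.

1.86°

At 398 nm (n = 1.344): cos²i = 0.26878 → i = 58.772°, r = 39.512°, D_min = 139.495°, rainbow angle = 40.505°.
At 643 nm (n = 1.331): cos²i = 0.25719 → i = 59.527°, r = 40.356°, D_min = 137.630°, rainbow angle = 42.370°.
Angular width = |40.505° − 42.370°| = 1.865°.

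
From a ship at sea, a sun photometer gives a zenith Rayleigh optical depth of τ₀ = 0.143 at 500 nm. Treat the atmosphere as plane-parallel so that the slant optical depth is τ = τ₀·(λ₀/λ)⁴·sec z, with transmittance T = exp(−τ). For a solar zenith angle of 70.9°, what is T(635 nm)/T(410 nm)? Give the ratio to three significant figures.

2.22

Airmass: sec 70.9° = 3.0561.
τ(635 nm) = 0.143 × (500/635)⁴ × 3.0561 = 0.143 × 0.3844 × 3.0561 = 0.1680.
τ(410 nm) = 0.143 × (500/410)⁴ × 3.0561 = 0.143 × 2.2118 × 3.0561 = 0.9666.
T(635)/T(410) = exp(τ_B − τ_A) = exp(0.7986) = 2.2224.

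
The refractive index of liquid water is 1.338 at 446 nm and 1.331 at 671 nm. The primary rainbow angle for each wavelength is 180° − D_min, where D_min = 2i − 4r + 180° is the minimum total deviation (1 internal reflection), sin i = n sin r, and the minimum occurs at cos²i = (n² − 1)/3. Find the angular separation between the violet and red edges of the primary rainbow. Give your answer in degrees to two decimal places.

1.01°

At 446 nm (n = 1.338): cos²i = 0.26341 → i = 59.120°, r = 39.899°, D_min = 138.643°, rainbow angle = 41.357°.
At 671 nm (n = 1.331): cos²i = 0.25719 → i = 59.527°, r = 40.356°, D_min = 137.630°, rainbow angle = 42.370°.
Angular width = |41.357° − 42.370°| = 1.013°.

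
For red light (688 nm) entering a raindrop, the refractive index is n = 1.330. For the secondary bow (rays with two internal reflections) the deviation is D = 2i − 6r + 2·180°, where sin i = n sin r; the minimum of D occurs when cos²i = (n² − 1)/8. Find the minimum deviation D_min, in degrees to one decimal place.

230.1°

cos²i = (1.76890 − 1)/8 = 0.09611; i = arccos(0.31002) = 71.940°.
sin r = sin 71.940°/1.330 = 0.71483; r = 45.630°.
D_min = 2·71.940° − 6·45.630° + 360° = 230.101°.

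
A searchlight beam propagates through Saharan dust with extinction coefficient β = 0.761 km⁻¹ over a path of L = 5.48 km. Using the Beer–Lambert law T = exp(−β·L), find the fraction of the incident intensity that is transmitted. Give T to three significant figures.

τ = β·L = 0.761 × 5.48 = 4.1703.
T = exp(−4.1703) = 0.0154.

0.0154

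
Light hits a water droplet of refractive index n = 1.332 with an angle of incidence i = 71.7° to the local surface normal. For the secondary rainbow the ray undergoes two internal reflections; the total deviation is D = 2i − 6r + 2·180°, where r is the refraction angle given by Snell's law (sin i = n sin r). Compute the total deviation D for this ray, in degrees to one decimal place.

230.6°

sin r = sin 71.7° / 1.332 = 0.9494/1.332 = 0.7128; r = 45.46°.
D = 2·71.7° − 6·45.46° + 2·180° = 143.40° − 272.77° + 360° = 230.63°.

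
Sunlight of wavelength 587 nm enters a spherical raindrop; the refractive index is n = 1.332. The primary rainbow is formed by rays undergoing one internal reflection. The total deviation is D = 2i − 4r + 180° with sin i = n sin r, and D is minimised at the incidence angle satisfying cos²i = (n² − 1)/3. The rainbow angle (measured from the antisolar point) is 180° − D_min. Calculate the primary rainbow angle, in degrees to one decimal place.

cos²i = (1.77422 − 1)/3 = 0.25807; i = arccos(0.50801) = 59.469°.
sin r = sin 59.469°/1.332 = 0.64666; r = 40.290°.
D_min = 2·59.469° − 4·40.290° + 180° = 137.776°.
Rainbow angle = 180° − D_min = 42.224°.

42.2°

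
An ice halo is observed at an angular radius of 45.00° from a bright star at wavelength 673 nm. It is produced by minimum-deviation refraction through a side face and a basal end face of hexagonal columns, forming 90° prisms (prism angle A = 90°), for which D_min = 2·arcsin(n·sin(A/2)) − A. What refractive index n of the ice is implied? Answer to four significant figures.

Rearranging: n = sin((D_min + A)/2) / sin(A/2).
(D_min + A)/2 = (45.00° + 90°)/2 = 67.500°.
n = sin 67.500° / sin 45° = 0.9239 / 0.7071 = 1.3066.

1.307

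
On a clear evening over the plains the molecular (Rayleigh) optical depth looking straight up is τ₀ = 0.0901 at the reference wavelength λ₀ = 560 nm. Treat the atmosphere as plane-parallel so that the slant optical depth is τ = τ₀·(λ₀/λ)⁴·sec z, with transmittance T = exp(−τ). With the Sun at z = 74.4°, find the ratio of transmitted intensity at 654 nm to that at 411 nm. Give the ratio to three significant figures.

Airmass: sec 74.4° = 3.7186.
τ(654 nm) = 0.0901 × (560/654)⁴ × 3.7186 = 0.0901 × 0.5376 × 3.7186 = 0.1801.
τ(411 nm) = 0.0901 × (560/411)⁴ × 3.7186 = 0.0901 × 3.4466 × 3.7186 = 1.1547.
T(654)/T(411) = exp(τ_B − τ_A) = exp(0.9746) = 2.6502.

2.65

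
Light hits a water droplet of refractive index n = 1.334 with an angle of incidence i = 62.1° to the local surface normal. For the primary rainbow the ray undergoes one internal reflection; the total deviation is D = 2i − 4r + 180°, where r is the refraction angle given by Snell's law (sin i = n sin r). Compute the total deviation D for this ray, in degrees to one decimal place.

sin r = sin 62.1° / 1.334 = 0.8838/1.334 = 0.6625; r = 41.49°.
D = 2·62.1° − 4·41.49° + 180° = 124.20° − 165.96° + 180° = 138.24°.

138.2°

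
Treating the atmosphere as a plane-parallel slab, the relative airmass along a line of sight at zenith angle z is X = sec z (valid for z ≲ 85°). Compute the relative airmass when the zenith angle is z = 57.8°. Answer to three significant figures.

1.88

X = sec z = 1/cos 57.8° = 1/0.5329 = 1.8766.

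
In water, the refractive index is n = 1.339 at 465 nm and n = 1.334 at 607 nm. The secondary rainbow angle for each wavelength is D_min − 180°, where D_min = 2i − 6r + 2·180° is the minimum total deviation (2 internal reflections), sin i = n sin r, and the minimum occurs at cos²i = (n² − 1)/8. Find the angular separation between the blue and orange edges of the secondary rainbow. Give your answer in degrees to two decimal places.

At 465 nm (n = 1.339): cos²i = 0.09912 → i = 71.650°, r = 45.141°, D_min = 232.451°, rainbow angle = 52.451°.
At 607 nm (n = 1.334): cos²i = 0.09744 → i = 71.810°, r = 45.411°, D_min = 231.153°, rainbow angle = 51.153°.
Angular width = |52.451° − 51.153°| = 1.299°.

1.30°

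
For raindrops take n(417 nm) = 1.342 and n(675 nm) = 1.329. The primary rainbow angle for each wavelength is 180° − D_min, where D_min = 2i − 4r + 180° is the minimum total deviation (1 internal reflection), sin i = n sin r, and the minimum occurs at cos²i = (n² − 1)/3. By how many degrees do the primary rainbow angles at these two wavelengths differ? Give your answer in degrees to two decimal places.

At 417 nm (n = 1.342): cos²i = 0.26699 → i = 58.888°, r = 39.641°, D_min = 139.213°, rainbow angle = 40.787°.
At 675 nm (n = 1.329): cos²i = 0.25541 → i = 59.643°, r = 40.487°, D_min = 137.337°, rainbow angle = 42.663°.
Angular width = |40.787° − 42.663°| = 1.876°.

1.88°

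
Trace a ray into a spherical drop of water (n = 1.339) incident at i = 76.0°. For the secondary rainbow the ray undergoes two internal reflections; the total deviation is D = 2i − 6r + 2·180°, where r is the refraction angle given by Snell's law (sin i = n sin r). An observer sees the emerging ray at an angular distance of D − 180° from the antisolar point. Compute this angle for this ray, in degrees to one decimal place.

sin r = sin 76.0° / 1.339 = 0.9703/1.339 = 0.7246; r = 46.44°.
D = 2·76.0° − 6·46.44° + 2·180° = 152.00° − 278.63° + 360° = 233.37°.
Angle from antisolar point = D − 180° = 53.37°.

53.4°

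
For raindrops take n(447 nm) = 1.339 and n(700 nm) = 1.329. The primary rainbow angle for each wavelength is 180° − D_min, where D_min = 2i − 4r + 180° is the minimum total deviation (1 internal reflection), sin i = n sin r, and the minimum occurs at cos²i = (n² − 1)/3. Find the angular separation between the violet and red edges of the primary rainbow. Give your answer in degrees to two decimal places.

1.45°

At 447 nm (n = 1.339): cos²i = 0.26431 → i = 59.062°, r = 39.834°, D_min = 138.786°, rainbow angle = 41.214°.
At 700 nm (n = 1.329): cos²i = 0.25541 → i = 59.643°, r = 40.487°, D_min = 137.337°, rainbow angle = 42.663°.
Angular width = |41.214° − 42.663°| = 1.450°.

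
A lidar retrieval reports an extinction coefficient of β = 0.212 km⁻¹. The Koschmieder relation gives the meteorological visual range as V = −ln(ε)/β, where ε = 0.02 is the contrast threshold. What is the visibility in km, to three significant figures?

18.5 km

V = −ln(0.02) / 0.212 = 3.912 / 0.212 = 18.4529 km.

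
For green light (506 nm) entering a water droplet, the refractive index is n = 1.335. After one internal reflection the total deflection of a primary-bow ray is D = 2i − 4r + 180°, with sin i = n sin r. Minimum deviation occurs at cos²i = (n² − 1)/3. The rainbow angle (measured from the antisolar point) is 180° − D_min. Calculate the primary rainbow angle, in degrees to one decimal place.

41.8°

cos²i = (1.78222 − 1)/3 = 0.26074; i = arccos(0.51063) = 59.294°.
sin r = sin 59.294°/1.335 = 0.64405; r = 40.094°.
D_min = 2·59.294° − 4·40.094° + 180° = 138.212°.
Rainbow angle = 180° − D_min = 41.788°.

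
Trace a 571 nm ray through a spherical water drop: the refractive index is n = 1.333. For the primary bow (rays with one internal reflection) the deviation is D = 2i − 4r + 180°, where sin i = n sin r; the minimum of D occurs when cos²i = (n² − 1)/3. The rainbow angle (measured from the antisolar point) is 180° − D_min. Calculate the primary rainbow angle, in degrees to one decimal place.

42.1°

cos²i = (1.77689 − 1)/3 = 0.25896; i = arccos(0.50888) = 59.410°.
sin r = sin 59.410°/1.333 = 0.64579; r = 40.225°.
D_min = 2·59.410° − 4·40.225° + 180° = 137.922°.
Rainbow angle = 180° − D_min = 42.078°.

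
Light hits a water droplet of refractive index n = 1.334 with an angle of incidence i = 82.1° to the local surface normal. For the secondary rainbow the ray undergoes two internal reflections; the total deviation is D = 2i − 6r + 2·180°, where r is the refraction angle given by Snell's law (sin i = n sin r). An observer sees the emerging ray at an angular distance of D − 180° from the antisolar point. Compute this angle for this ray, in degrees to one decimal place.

sin r = sin 82.1° / 1.334 = 0.9905/1.334 = 0.7425; r = 47.95°.
D = 2·82.1° − 6·47.95° + 2·180° = 164.20° − 287.67° + 360° = 236.53°.
Angle from antisolar point = D − 180° = 56.53°.

56.5°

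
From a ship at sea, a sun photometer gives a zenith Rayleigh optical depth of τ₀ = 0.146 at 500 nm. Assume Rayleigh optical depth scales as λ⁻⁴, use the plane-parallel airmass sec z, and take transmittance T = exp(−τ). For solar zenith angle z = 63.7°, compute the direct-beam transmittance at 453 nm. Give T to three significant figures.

sec 63.7° = 2.2570.
τ = 0.146 × (500/453)⁴ × 2.2570 = 0.146 × 1.4842 × 2.2570 = 0.4891.
T = exp(−0.4891) = 0.6132.

0.613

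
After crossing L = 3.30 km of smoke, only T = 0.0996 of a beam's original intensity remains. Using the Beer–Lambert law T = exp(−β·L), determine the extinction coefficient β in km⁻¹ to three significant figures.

0.699 km⁻¹

Beer–Lambert: T = exp(−βL) ⇒ β = −ln(T)/L = −ln(0.0996)/3.30 = 2.3066/3.30 = 0.699 km⁻¹.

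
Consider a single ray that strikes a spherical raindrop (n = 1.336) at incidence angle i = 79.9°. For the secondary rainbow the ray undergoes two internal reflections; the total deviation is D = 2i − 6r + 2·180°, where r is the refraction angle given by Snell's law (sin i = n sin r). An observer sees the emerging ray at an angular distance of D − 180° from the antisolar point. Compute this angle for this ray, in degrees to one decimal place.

sin r = sin 79.9° / 1.336 = 0.9845/1.336 = 0.7369; r = 47.47°.
D = 2·79.9° − 6·47.47° + 2·180° = 159.80° − 284.81° + 360° = 234.99°.
Angle from antisolar point = D − 180° = 54.99°.

55.0°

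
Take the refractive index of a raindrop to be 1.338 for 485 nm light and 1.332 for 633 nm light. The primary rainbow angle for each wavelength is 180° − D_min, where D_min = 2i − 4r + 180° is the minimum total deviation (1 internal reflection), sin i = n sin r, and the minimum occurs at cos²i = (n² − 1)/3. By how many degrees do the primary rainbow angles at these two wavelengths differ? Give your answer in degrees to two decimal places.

At 485 nm (n = 1.338): cos²i = 0.26341 → i = 59.120°, r = 39.899°, D_min = 138.643°, rainbow angle = 41.357°.
At 633 nm (n = 1.332): cos²i = 0.25807 → i = 59.469°, r = 40.290°, D_min = 137.776°, rainbow angle = 42.224°.
Angular width = |41.357° − 42.224°| = 0.867°.

0.87°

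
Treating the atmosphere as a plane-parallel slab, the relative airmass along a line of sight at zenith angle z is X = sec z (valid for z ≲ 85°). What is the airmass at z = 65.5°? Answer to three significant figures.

2.41

X = sec z = 1/cos 65.5° = 1/0.4147 = 2.4114.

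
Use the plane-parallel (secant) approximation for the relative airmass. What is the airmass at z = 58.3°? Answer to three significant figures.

X = sec z = 1/cos 58.3° = 1/0.5255 = 1.9031.

1.90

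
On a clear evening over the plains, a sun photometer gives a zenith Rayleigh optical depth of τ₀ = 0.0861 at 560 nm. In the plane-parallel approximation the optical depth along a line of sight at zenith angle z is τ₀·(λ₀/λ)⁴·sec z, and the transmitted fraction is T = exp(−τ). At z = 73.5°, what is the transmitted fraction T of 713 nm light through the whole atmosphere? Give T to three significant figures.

0.891

sec 73.5° = 3.5209.
τ = 0.0861 × (560/713)⁴ × 3.5209 = 0.0861 × 0.3805 × 3.5209 = 0.1154.
T = exp(−0.1154) = 0.8910.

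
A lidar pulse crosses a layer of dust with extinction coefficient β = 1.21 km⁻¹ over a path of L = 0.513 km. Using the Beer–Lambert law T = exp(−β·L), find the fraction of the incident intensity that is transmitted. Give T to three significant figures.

0.538

τ = β·L = 1.21 × 0.513 = 0.6207.
T = exp(−0.6207) = 0.5376.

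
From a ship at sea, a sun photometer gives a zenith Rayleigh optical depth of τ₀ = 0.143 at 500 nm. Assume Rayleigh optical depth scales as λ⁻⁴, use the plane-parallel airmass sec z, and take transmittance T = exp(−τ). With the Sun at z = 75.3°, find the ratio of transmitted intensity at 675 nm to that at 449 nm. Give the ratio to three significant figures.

2.01

Airmass: sec 75.3° = 3.9408.
τ(675 nm) = 0.143 × (500/675)⁴ × 3.9408 = 0.143 × 0.3011 × 3.9408 = 0.1697.
τ(449 nm) = 0.143 × (500/449)⁴ × 3.9408 = 0.143 × 1.5378 × 3.9408 = 0.8666.
T(675)/T(449) = exp(τ_B − τ_A) = exp(0.6969) = 2.0076.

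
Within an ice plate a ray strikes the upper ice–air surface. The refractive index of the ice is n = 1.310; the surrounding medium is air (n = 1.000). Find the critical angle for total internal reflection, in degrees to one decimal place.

49.8°

sin θ_c = n_air / n = 1.000 / 1.310 = 0.7634.
θ_c = arcsin(0.7634) = 49.76°.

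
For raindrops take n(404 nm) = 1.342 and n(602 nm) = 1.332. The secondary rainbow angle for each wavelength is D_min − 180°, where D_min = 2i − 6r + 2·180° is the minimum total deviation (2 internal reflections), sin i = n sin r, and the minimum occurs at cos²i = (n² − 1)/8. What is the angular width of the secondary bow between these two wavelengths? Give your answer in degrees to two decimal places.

2.59°

At 404 nm (n = 1.342): cos²i = 0.10012 → i = 71.554°, r = 44.981°, D_min = 233.222°, rainbow angle = 53.222°.
At 602 nm (n = 1.332): cos²i = 0.09678 → i = 71.875°, r = 45.520°, D_min = 230.628°, rainbow angle = 50.628°.
Angular width = |53.222° − 50.628°| = 2.594°.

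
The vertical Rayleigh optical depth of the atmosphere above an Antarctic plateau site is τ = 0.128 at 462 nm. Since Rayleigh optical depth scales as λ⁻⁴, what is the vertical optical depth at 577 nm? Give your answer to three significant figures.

τ(577 nm) = τ(462 nm) × (462/577)⁴ = 0.128 × (0.8007)⁴ = 0.128 × 0.4110 = 0.0526.

0.0526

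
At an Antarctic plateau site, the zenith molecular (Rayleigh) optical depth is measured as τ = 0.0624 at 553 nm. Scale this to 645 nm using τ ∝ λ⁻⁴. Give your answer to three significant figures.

0.0337

τ(645 nm) = τ(553 nm) × (553/645)⁴ = 0.0624 × (0.8574)⁴ = 0.0624 × 0.5403 = 0.0337.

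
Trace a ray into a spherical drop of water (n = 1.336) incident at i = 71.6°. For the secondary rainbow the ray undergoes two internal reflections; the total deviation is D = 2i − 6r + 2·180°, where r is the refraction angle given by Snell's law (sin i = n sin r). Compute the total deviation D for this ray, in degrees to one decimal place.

sin r = sin 71.6° / 1.336 = 0.9489/1.336 = 0.7102; r = 45.25°.
D = 2·71.6° − 6·45.25° + 2·180° = 143.20° − 271.52° + 360° = 231.68°.

231.7°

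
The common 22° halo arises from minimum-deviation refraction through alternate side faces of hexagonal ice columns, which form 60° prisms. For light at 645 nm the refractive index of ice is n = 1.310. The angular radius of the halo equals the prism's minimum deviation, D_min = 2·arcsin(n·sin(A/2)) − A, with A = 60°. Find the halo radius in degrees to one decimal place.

21.8°

n·sin(A/2) = 1.310 × sin 30° = 1.310 × 0.5000 = 0.6550.
D_min = 2·arcsin(0.6550) − 60° = 2 × 40.920° − 60° = 21.839°.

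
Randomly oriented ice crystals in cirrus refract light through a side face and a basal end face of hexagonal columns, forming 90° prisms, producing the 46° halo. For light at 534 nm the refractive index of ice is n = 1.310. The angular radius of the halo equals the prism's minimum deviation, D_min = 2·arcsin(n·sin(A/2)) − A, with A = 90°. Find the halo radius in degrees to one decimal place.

45.7°

n·sin(A/2) = 1.310 × sin 45° = 1.310 × 0.7071 = 0.9263.
D_min = 2·arcsin(0.9263) − 90° = 2 × 67.867° − 90° = 45.733°.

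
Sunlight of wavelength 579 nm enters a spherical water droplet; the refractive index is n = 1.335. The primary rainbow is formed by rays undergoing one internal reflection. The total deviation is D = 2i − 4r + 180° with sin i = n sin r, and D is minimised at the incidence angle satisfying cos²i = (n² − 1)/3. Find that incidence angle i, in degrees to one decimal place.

59.3°

cos²i = (1.335² − 1)/3 = (1.78222 − 1)/3 = 0.26074.
cos i = 0.51063, so i = 59.294°.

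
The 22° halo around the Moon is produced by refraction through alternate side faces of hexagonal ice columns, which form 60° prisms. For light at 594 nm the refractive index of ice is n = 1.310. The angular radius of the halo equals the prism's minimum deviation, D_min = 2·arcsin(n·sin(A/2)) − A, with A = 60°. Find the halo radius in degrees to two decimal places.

n·sin(A/2) = 1.310 × sin 30° = 1.310 × 0.5000 = 0.6550.
D_min = 2·arcsin(0.6550) − 60° = 2 × 40.920° − 60° = 21.839°.

21.84°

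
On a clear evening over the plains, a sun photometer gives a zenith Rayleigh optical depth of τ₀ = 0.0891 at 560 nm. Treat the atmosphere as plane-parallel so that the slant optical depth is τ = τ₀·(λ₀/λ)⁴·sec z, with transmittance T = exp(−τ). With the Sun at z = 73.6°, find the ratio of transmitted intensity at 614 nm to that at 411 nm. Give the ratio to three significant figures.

Airmass: sec 73.6° = 3.5418.
τ(614 nm) = 0.0891 × (560/614)⁴ × 3.5418 = 0.0891 × 0.6920 × 3.5418 = 0.2184.
τ(411 nm) = 0.0891 × (560/411)⁴ × 3.5418 = 0.0891 × 3.4466 × 3.5418 = 1.0876.
T(614)/T(411) = exp(τ_B − τ_A) = exp(0.8693) = 2.3852.

2.39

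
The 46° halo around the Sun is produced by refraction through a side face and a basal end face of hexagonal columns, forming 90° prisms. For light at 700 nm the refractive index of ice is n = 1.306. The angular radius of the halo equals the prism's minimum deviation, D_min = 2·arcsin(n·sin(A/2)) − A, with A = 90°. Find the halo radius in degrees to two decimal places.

n·sin(A/2) = 1.306 × sin 45° = 1.306 × 0.7071 = 0.9235.
D_min = 2·arcsin(0.9235) − 90° = 2 × 67.440° − 90° = 44.881°.

44.88°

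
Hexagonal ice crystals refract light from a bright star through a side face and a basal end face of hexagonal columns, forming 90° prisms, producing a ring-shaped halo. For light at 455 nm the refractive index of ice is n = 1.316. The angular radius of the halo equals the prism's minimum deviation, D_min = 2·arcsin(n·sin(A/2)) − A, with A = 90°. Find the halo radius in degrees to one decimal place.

n·sin(A/2) = 1.316 × sin 45° = 1.316 × 0.7071 = 0.9306.
D_min = 2·arcsin(0.9306) − 90° = 2 × 68.521° − 90° = 47.042°.

47.0°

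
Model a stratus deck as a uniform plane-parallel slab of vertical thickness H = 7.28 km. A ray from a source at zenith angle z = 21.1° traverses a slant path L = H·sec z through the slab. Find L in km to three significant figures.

sec z = 1/cos 21.1° = 1.0719.
L = 7.28 × 1.0719 = 7.803 km.

7.80 km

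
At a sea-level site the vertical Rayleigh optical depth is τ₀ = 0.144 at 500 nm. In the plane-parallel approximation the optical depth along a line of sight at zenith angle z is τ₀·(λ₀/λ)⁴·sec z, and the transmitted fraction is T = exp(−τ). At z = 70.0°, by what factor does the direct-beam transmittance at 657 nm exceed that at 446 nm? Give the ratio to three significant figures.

Airmass: sec 70.0° = 2.9238.
τ(657 nm) = 0.144 × (500/657)⁴ × 2.9238 = 0.144 × 0.3354 × 2.9238 = 0.1412.
τ(446 nm) = 0.144 × (500/446)⁴ × 2.9238 = 0.144 × 1.5796 × 2.9238 = 0.6650.
T(657)/T(446) = exp(τ_B − τ_A) = exp(0.5238) = 1.6885.

1.69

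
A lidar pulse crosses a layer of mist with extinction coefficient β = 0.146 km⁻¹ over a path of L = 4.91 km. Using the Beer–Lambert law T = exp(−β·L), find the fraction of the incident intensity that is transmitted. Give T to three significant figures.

0.488

τ = β·L = 0.146 × 4.91 = 0.7169.
T = exp(−0.7169) = 0.4883.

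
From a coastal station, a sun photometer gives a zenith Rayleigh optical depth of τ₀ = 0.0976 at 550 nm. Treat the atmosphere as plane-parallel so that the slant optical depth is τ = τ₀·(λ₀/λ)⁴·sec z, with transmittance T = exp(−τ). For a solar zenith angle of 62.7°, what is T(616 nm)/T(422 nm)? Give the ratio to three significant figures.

1.61

Airmass: sec 62.7° = 2.1803.
τ(616 nm) = 0.0976 × (550/616)⁴ × 2.1803 = 0.0976 × 0.6355 × 2.1803 = 0.1352.
τ(422 nm) = 0.0976 × (550/422)⁴ × 2.1803 = 0.0976 × 2.8854 × 2.1803 = 0.6140.
T(616)/T(422) = exp(τ_B − τ_A) = exp(0.4788) = 1.6141.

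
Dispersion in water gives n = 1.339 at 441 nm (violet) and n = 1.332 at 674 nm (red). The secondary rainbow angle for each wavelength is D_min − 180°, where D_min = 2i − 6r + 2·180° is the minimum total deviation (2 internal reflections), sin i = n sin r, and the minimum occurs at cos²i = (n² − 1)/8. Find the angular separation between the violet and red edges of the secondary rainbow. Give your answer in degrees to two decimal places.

At 441 nm (n = 1.339): cos²i = 0.09912 → i = 71.650°, r = 45.141°, D_min = 232.451°, rainbow angle = 52.451°.
At 674 nm (n = 1.332): cos²i = 0.09678 → i = 71.875°, r = 45.520°, D_min = 230.628°, rainbow angle = 50.628°.
Angular width = |52.451° − 50.628°| = 1.823°.

1.82°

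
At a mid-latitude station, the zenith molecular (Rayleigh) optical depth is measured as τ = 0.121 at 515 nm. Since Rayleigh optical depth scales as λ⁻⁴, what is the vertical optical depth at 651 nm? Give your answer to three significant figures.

τ(651 nm) = τ(515 nm) × (515/651)⁴ = 0.121 × (0.7911)⁴ = 0.121 × 0.3917 = 0.0474.

0.0474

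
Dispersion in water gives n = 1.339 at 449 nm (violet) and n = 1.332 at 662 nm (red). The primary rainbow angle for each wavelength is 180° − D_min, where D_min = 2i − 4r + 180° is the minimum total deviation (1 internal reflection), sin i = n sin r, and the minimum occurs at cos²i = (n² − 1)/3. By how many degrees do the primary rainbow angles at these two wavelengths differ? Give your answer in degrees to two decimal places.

1.01°

At 449 nm (n = 1.339): cos²i = 0.26431 → i = 59.062°, r = 39.834°, D_min = 138.786°, rainbow angle = 41.214°.
At 662 nm (n = 1.332): cos²i = 0.25807 → i = 59.469°, r = 40.290°, D_min = 137.776°, rainbow angle = 42.224°.
Angular width = |41.214° − 42.224°| = 1.010°.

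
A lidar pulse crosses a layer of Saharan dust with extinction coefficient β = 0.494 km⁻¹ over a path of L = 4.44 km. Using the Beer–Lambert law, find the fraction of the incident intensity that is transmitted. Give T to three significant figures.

0.112

τ = β·L = 0.494 × 4.44 = 2.1934.
T = exp(−2.1934) = 0.1115.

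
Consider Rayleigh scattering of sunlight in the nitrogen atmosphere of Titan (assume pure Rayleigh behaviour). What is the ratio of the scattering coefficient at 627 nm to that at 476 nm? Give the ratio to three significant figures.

Rayleigh scattering ∝ λ⁻⁴, so the ratio of coefficients is the inverse fourth power of the wavelength ratio.
σ(627)/σ(476) = (476/627)⁴ = (0.7592)⁴ = 0.3322.

0.332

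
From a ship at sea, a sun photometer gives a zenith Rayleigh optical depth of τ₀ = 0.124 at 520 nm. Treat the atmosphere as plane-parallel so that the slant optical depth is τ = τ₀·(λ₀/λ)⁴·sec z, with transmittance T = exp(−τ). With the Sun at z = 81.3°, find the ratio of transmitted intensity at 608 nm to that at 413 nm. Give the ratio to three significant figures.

5.06

Airmass: sec 81.3° = 6.6111.
τ(608 nm) = 0.124 × (520/608)⁴ × 6.6111 = 0.124 × 0.5351 × 6.6111 = 0.4386.
τ(413 nm) = 0.124 × (520/413)⁴ × 6.6111 = 0.124 × 2.5131 × 6.6111 = 2.0602.
T(608)/T(413) = exp(τ_B − τ_A) = exp(1.6216) = 5.0610.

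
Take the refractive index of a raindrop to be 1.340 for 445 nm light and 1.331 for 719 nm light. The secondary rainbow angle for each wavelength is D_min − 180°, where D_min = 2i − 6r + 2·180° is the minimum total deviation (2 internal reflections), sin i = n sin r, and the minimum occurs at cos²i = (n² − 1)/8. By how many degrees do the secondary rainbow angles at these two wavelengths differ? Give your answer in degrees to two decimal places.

At 445 nm (n = 1.340): cos²i = 0.09945 → i = 71.618°, r = 45.088°, D_min = 232.709°, rainbow angle = 52.709°.
At 719 nm (n = 1.331): cos²i = 0.09645 → i = 71.907°, r = 45.575°, D_min = 230.365°, rainbow angle = 50.365°.
Angular width = |52.709° − 50.365°| = 2.344°.

2.34°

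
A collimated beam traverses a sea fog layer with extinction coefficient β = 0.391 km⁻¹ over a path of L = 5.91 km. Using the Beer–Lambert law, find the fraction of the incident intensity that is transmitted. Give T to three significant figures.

τ = β·L = 0.391 × 5.91 = 2.3108.
T = exp(−2.3108) = 0.0992.

0.0992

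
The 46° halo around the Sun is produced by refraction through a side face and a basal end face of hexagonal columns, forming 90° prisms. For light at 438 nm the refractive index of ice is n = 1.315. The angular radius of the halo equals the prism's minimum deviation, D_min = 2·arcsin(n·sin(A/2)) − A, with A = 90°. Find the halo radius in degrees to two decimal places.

n·sin(A/2) = 1.315 × sin 45° = 1.315 × 0.7071 = 0.9298.
D_min = 2·arcsin(0.9298) − 90° = 2 × 68.411° − 90° = 46.821°.

46.82°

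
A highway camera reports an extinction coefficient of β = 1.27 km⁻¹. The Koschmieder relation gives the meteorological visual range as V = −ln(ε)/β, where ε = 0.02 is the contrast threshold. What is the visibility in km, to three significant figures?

V = −ln(0.02) / 1.27 = 3.912 / 1.27 = 3.0803 km.

3.08 km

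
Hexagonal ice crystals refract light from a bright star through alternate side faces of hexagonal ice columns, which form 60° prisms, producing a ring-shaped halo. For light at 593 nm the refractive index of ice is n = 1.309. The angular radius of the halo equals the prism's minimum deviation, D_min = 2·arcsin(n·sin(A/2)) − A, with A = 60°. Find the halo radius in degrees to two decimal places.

21.76°

n·sin(A/2) = 1.309 × sin 30° = 1.309 × 0.5000 = 0.6545.
D_min = 2·arcsin(0.6545) − 60° = 2 × 40.882° − 60° = 21.763°.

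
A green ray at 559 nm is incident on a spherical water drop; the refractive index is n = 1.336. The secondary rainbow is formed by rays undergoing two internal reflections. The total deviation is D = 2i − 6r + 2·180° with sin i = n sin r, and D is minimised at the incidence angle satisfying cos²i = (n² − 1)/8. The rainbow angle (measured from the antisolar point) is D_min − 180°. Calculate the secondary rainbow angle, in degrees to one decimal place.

cos²i = (1.78490 − 1)/8 = 0.09811; i = arccos(0.31323) = 71.746°.
sin r = sin 71.746°/1.336 = 0.71084; r = 45.303°.
D_min = 2·71.746° − 6·45.303° + 360° = 231.674°.
Rainbow angle = D_min − 180° = 51.674°.

51.7°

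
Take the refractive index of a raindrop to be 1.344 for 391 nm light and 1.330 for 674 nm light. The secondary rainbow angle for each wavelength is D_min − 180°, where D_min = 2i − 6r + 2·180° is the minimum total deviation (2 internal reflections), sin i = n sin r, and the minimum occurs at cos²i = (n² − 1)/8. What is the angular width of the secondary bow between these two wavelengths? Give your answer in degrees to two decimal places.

3.63°

At 391 nm (n = 1.344): cos²i = 0.10079 → i = 71.490°, r = 44.874°, D_min = 233.733°, rainbow angle = 53.733°.
At 674 nm (n = 1.330): cos²i = 0.09611 → i = 71.940°, r = 45.630°, D_min = 230.101°, rainbow angle = 50.101°.
Angular width = |53.733° − 50.101°| = 3.632°.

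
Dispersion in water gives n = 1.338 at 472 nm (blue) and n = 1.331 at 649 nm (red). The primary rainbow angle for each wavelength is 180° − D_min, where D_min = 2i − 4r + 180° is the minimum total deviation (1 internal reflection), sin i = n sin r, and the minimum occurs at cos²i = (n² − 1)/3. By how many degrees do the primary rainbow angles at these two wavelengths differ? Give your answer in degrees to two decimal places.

1.01°

At 472 nm (n = 1.338): cos²i = 0.26341 → i = 59.120°, r = 39.899°, D_min = 138.643°, rainbow angle = 41.357°.
At 649 nm (n = 1.331): cos²i = 0.25719 → i = 59.527°, r = 40.356°, D_min = 137.630°, rainbow angle = 42.370°.
Angular width = |41.357° − 42.370°| = 1.013°.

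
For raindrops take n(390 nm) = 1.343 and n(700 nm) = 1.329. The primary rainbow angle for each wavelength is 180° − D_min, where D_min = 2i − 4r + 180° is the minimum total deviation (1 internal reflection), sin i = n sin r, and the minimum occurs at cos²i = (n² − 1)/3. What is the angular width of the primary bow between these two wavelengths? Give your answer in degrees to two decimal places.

At 390 nm (n = 1.343): cos²i = 0.26788 → i = 58.830°, r = 39.577°, D_min = 139.354°, rainbow angle = 40.646°.
At 700 nm (n = 1.329): cos²i = 0.25541 → i = 59.643°, r = 40.487°, D_min = 137.337°, rainbow angle = 42.663°.
Angular width = |40.646° − 42.663°| = 2.017°.

2.02°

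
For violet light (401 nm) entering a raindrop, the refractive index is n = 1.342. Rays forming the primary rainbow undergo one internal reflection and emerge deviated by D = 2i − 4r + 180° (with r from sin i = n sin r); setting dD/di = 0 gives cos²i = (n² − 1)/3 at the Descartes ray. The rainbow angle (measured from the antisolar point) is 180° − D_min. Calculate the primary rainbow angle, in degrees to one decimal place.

cos²i = (1.80096 − 1)/3 = 0.26699; i = arccos(0.51671) = 58.888°.
sin r = sin 58.888°/1.342 = 0.63797; r = 39.641°.
D_min = 2·58.888° − 4·39.641° + 180° = 139.213°.
Rainbow angle = 180° − D_min = 40.787°.

40.8°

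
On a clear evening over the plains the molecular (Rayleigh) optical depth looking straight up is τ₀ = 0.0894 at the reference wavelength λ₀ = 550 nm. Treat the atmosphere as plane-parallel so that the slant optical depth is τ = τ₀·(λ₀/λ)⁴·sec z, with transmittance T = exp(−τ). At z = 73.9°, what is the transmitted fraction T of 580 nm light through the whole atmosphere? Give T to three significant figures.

0.771

sec 73.9° = 3.6060.
τ = 0.0894 × (550/580)⁴ × 3.6060 = 0.0894 × 0.8086 × 3.6060 = 0.2607.
T = exp(−0.2607) = 0.7705.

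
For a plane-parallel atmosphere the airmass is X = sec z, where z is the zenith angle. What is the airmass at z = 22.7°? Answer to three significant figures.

X = sec z = 1/cos 22.7° = 1/0.9225 = 1.0840.

1.08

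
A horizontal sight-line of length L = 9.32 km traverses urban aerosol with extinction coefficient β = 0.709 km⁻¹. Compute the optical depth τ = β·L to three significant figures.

τ = β·L = 0.709 × 9.32 = 6.6079.

6.61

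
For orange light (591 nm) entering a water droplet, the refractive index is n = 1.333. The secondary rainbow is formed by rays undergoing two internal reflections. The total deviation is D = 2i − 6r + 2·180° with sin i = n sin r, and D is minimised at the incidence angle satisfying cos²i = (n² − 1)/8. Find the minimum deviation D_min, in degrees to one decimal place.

230.9°

cos²i = (1.77689 − 1)/8 = 0.09711; i = arccos(0.31163) = 71.843°.
sin r = sin 71.843°/1.333 = 0.71283; r = 45.466°.
D_min = 2·71.843° − 6·45.466° + 360° = 230.891°.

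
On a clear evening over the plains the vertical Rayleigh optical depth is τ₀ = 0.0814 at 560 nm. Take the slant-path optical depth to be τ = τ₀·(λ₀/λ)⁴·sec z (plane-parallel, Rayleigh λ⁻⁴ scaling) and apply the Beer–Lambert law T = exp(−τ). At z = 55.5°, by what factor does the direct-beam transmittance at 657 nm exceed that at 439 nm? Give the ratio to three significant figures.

1.36

Airmass: sec 55.5° = 1.7655.
τ(657 nm) = 0.0814 × (560/657)⁴ × 1.7655 = 0.0814 × 0.5278 × 1.7655 = 0.0759.
τ(439 nm) = 0.0814 × (560/439)⁴ × 1.7655 = 0.0814 × 2.6479 × 1.7655 = 0.3805.
T(657)/T(439) = exp(τ_B − τ_A) = exp(0.3047) = 1.3562.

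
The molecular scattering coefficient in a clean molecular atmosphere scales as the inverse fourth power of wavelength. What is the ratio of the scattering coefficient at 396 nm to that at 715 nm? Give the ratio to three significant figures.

10.6

Rayleigh scattering ∝ λ⁻⁴, so the ratio of coefficients is the inverse fourth power of the wavelength ratio.
σ(396)/σ(715) = (715/396)⁴ = (1.8056)⁴ = 10.63.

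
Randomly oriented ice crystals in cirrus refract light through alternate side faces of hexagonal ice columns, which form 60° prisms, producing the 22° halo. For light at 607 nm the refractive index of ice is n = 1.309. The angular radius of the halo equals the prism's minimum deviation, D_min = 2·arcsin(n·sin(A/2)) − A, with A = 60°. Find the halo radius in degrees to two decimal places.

21.76°

n·sin(A/2) = 1.309 × sin 30° = 1.309 × 0.5000 = 0.6545.
D_min = 2·arcsin(0.6545) − 60° = 2 × 40.882° − 60° = 21.763°.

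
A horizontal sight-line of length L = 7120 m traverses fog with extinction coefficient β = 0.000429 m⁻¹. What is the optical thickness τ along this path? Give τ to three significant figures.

τ = β·L = 0.000429 × 7120 = 3.0545.

3.05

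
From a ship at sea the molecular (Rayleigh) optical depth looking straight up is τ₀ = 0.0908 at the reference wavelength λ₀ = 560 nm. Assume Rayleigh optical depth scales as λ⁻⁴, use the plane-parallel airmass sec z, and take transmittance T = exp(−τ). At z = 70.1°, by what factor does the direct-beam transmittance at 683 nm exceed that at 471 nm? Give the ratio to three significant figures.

1.51

Airmass: sec 70.1° = 2.9379.
τ(683 nm) = 0.0908 × (560/683)⁴ × 2.9379 = 0.0908 × 0.4519 × 2.9379 = 0.1206.
τ(471 nm) = 0.0908 × (560/471)⁴ × 2.9379 = 0.0908 × 1.9983 × 2.9379 = 0.5331.
T(683)/T(471) = exp(τ_B − τ_A) = exp(0.4125) = 1.5106.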